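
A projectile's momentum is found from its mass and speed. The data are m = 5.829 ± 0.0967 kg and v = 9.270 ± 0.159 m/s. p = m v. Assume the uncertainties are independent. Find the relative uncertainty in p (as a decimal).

0.0239

For a monomial p ∝ m, v, fractional errors add in quadrature:
  (1·δm/m)² = (1×0.0166)² = 0.000275;  (1·δv/v)² = (1×0.0172)² = 0.000294
δp/p = √(0.000569) = 0.0239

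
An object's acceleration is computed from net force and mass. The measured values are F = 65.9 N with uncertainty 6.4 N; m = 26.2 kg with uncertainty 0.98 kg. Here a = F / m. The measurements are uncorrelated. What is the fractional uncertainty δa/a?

Since a is a product/quotient, work with relative uncertainties:
  (1·δF/F)² = (1×0.0971)² = 0.00943;  (-1·δm/m)² = (-1×0.0374)² = 0.00140
δa/a = √(0.0108) = 0.104

0.104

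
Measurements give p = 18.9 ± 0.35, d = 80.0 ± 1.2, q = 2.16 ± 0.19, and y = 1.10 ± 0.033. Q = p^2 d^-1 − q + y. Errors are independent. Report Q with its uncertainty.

3.41 ± 0.263

Let w = p^2·d^-1 = 4.47. δw/w = √((2·δp/p)² + (-1·δd/d)²) = √(0.00137 + 0.000225) = 0.0400, so δw = 0.178.
Q = w − q + y: δQ = √(δw² + δq² + δy²) = √(0.0318 + 0.0361 + 0.00109) = 0.263
Q = 3.41.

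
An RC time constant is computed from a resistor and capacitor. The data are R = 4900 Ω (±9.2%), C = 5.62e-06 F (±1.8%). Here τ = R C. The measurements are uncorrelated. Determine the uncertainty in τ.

0.00258 s

Products/powers → add relative errors in quadrature, weighted by exponent:
  (1·δR/R)² = (1×0.0920)² = 0.00846;  (1·δC/C)² = (1×0.0180)² = 0.000324
δτ/τ = √(0.00879) = 0.0937
τ = 0.0275 s, so δτ = 0.0937 × 0.0275 = 0.00258 s.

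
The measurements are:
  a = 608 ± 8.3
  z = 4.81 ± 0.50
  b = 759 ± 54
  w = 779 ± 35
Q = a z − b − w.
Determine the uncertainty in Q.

Let p = a·z = 2920. δp/p = √((1·δa/a)² + (1·δz/z)²) = √(0.000186 + 0.0108) = 0.105, so δp = 307.
Q = p − b − w: δQ = √(δp² + δb² + δw²) = √(94000 + 2920 + 1220) = 313

313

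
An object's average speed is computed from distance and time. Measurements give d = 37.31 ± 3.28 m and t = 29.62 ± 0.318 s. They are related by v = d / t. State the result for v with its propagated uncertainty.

Relative error in a monomial: (δv/v)² = Σ (nᵢ · δxᵢ/xᵢ)².
  (1·δd/d)² = (1×0.0879)² = 0.00773;  (-1·δt/t)² = (-1×0.0107)² = 0.000115
δv/v = √(0.00784) = 0.0886
v = 1.260 m/s, so δv = 0.0886 × 1.260 = 0.112 m/s.

1.260 ± 0.112 m/s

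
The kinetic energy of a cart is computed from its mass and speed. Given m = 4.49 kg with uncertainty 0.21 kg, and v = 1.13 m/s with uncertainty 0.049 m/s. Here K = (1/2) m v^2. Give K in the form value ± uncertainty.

2.87 ± 0.282 J

Products/powers → add relative errors in quadrature, weighted by exponent:
  (1·δm/m)² = (1×0.0468)² = 0.00219;  (2·δv/v)² = (2×0.0434)² = 0.00752
δK/K = √(0.00971) = 0.0985
K = 2.87 J, so δK = 0.0985 × 2.87 = 0.282 J.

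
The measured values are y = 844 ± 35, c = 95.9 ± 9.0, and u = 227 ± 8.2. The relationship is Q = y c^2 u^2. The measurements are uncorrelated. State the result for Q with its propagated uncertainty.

(4.00 ± 0.821) × 10^11

Each factor contributes (exponent × relative error)² to (δQ/Q)²:
  (1·δy/y)² = (1×0.0415)² = 0.00172;  (2·δc/c)² = (2×0.0938)² = 0.0352;  (2·δu/u)² = (2×0.0361)² = 0.00522
δQ/Q = √(0.0422) = 0.205
Q = 4e+11, so δQ = 0.205 × 4e+11 = 8.21e+10.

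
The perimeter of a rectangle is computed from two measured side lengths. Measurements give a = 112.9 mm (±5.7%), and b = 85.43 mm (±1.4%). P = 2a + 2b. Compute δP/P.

Absolute uncertainties add in quadrature for a linear combination:
  (2·δa)² = 166;  (2·δb)² = 5.72
δP = √(171) = 13.1 mm
P = 396.7 mm, so δP/P = 13.1/396.7 = 0.0330.

0.0330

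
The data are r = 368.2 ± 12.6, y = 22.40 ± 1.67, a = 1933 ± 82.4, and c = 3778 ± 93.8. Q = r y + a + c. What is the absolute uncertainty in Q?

688

Let p = r·y = 8248. δp/p = √((1·δr/r)² + (1·δy/y)²) = √(0.00117 + 0.00556) = 0.0820, so δp = 677.
Q = p + a + c: δQ = √(δp² + δa² + δc²) = √(4.58e+05 + 6790 + 8800) = 688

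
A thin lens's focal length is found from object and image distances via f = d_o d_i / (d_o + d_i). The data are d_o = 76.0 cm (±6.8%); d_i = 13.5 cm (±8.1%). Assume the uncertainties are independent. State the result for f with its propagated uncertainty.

∂f/∂d_o = (d_i/(d_o+d_i))² = 0.0228;  ∂f/∂d_i = (d_o/(d_o+d_i))² = 0.721
δf = √((∂f/∂d_o · δd_o)² + (∂f/∂d_i · δd_i)²) = √(0.0138 + 0.622) = 0.797 cm
f = 11.5 cm.

11.5 ± 0.797 cm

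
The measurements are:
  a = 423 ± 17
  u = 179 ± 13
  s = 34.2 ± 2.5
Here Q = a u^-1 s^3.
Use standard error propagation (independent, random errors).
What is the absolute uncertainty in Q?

Relative error in a monomial: (δQ/Q)² = Σ (nᵢ · δxᵢ/xᵢ)².
  (1·δa/a)² = (1×0.0402)² = 0.00162;  (-1·δu/u)² = (-1×0.0726)² = 0.00527;  (3·δs/s)² = (3×0.0731)² = 0.0481
δQ/Q = √(0.0550) = 0.234
Q = 94500, so δQ = 0.234 × 94500 = 22200.

22200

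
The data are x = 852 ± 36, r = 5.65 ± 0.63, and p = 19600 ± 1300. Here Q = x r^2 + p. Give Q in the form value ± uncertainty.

46800 ± 6310

Let w = x·r^2 = 27200. δw/w = √((1·δx/x)² + (2·δr/r)²) = √(0.00179 + 0.0497) = 0.227, so δw = 6170.
Q = w + p: δQ = √(δw² + δp²) = √(3.81e+07 + 1.69e+06) = 6310
Q = 46800.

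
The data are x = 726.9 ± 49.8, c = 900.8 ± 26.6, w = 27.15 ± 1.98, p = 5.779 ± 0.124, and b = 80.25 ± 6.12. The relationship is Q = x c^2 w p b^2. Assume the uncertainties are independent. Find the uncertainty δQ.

1.15e+14

Since Q is a product/quotient, work with relative uncertainties:
  (1·δx/x)² = (1×0.0685)² = 0.00469;  (2·δc/c)² = (2×0.0295)² = 0.00349;  (1·δw/w)² = (1×0.0729)² = 0.00532;  (1·δp/p)² = (1×0.0215)² = 0.000460;  (2·δb/b)² = (2×0.0763)² = 0.0233
δQ/Q = √(0.0372) = 0.193
Q = 5.96e+14, so δQ = 0.193 × 5.96e+14 = 1.15e+14.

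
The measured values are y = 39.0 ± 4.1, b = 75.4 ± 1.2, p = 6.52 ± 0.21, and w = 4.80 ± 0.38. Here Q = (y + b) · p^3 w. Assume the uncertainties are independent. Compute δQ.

Let u = y + b = 114. δu = √(δy² + δb²) = √(16.8 + 1.44) = 4.27, so δu/u = 0.0373.
Q is then a monomial in u, p, w:
δQ/Q = √((δu/u)² + (3·δp/p)² + (1·δw/w)²) = √(0.00139 + 0.00934 + 0.00627) = 0.130
Q = 1.52e+05, so δQ = 0.130 × 1.52e+05 = 19800.

19800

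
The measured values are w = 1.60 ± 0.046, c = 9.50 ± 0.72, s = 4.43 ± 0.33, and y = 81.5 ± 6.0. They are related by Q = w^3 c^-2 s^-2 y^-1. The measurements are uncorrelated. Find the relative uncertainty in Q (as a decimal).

0.241

Q is a product of powers, so relative uncertainties combine in quadrature:
  (3·δw/w)² = (3×0.0287)² = 0.00744;  (-2·δc/c)² = (-2×0.0758)² = 0.0230;  (-2·δs/s)² = (-2×0.0745)² = 0.0222;  (-1·δy/y)² = (-1×0.0736)² = 0.00542
δQ/Q = √(0.0580) = 0.241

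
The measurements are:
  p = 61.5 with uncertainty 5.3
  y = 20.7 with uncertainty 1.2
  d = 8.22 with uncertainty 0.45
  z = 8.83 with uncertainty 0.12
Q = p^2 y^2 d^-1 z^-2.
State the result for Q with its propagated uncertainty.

Products/powers → add relative errors in quadrature, weighted by exponent:
  (2·δp/p)² = (2×0.0862)² = 0.0297;  (2·δy/y)² = (2×0.0580)² = 0.0134;  (-1·δd/d)² = (-1×0.0547)² = 0.00300;  (-2·δz/z)² = (-2×0.0136)² = 0.000739
δQ/Q = √(0.0469) = 0.217
Q = 2530, so δQ = 0.217 × 2530 = 548.

2530 ± 548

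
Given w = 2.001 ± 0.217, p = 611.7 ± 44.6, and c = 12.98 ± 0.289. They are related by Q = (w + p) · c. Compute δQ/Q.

Let u = w + p = 613.7. δu = √(δw² + δp²) = √(0.0471 + 1990) = 44.6, so δu/u = 0.0727.
Q is then a monomial in u, c:
δQ/Q = √((δu/u)² + (1·δc/c)²) = √(0.00528 + 0.000496) = 0.0760

0.0760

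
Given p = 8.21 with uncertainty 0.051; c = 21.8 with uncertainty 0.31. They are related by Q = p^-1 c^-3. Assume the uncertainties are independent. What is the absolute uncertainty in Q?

5.07e-07

For a monomial Q ∝ p^-1, c^-3, fractional errors add in quadrature:
  (-1·δp/p)² = (-1×0.00621)² = 3.86e-05;  (-3·δc/c)² = (-3×0.0142)² = 0.00182
δQ/Q = √(0.00186) = 0.0431
Q = 1.18e-05, so δQ = 0.0431 × 1.18e-05 = 5.07e-07.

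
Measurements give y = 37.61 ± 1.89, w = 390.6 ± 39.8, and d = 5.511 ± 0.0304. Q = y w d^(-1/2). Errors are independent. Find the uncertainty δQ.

711

Q is a product of powers, so relative uncertainties combine in quadrature:
  (1·δy/y)² = (1×0.0503)² = 0.00253;  (1·δw/w)² = (1×0.102)² = 0.0104;  (−½·δd/d)² = (-0.5×0.00552)² = 7.61e-06
δQ/Q = √(0.0129) = 0.114
Q = 6258, so δQ = 0.114 × 6258 = 711.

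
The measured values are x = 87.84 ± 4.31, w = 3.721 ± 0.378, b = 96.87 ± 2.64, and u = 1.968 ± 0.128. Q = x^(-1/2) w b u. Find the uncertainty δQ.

Relative error in a monomial: (δQ/Q)² = Σ (nᵢ · δxᵢ/xᵢ)².
  (−½·δx/x)² = (-0.5×0.0491)² = 0.000602;  (1·δw/w)² = (1×0.102)² = 0.0103;  (1·δb/b)² = (1×0.0273)² = 0.000743;  (1·δu/u)² = (1×0.0650)² = 0.00423
δQ/Q = √(0.0159) = 0.126
Q = 75.69, so δQ = 0.126 × 75.69 = 9.54.

9.54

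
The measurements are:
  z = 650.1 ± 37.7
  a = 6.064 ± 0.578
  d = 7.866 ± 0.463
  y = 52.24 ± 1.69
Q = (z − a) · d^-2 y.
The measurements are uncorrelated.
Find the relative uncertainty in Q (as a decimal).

0.135

Let u = z − a = 644.0. δu = √(δz² + δa²) = √(1420 + 0.334) = 37.7, so δu/u = 0.0585.
Q is then a monomial in u, d, y:
δQ/Q = √((δu/u)² + (-2·δd/d)² + (1·δy/y)²) = √(0.00343 + 0.0139 + 0.00105) = 0.135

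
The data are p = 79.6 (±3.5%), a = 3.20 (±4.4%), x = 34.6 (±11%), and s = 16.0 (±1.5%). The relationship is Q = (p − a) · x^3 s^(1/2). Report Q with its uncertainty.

Let u = p − a = 76.4. δu = √(δp² + δa²) = √(7.76 + 0.0198) = 2.79, so δu/u = 0.0365.
Q is then a monomial in u, x, s:
δQ/Q = √((δu/u)² + (3·δx/x)² + (½·δs/s)²) = √(0.00133 + 0.109 + 5.62e-05) = 0.332
Q = 1.27e+07, so δQ = 0.332 × 1.27e+07 = 4.2e+06.

(1.27 ± 0.420) × 10^7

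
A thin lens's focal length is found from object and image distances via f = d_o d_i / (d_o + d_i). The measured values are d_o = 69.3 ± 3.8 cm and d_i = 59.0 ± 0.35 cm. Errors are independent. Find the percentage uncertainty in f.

2.54%

∂f/∂d_o = (d_i/(d_o+d_i))² = 0.211;  ∂f/∂d_i = (d_o/(d_o+d_i))² = 0.292
δf = √((∂f/∂d_o · δd_o)² + (∂f/∂d_i · δd_i)²) = √(0.646 + 0.0104) = 0.810 cm
f = 31.9 cm, so δf/f = 0.810/31.9 = 0.0254.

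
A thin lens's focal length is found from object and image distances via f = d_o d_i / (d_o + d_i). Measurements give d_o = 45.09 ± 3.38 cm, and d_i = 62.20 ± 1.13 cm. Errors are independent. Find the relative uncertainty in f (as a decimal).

0.0441

∂f/∂d_o = (d_i/(d_o+d_i))² = 0.336;  ∂f/∂d_i = (d_o/(d_o+d_i))² = 0.177
δf = √((∂f/∂d_o · δd_o)² + (∂f/∂d_i · δd_i)²) = √(1.29 + 0.0398) = 1.15 cm
f = 26.14 cm, so δf/f = 1.15/26.14 = 0.0441.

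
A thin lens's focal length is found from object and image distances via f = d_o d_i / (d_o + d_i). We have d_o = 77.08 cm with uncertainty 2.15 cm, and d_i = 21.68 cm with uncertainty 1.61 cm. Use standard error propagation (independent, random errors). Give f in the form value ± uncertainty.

∂f/∂d_o = (d_i/(d_o+d_i))² = 0.0482;  ∂f/∂d_i = (d_o/(d_o+d_i))² = 0.609
δf = √((∂f/∂d_o · δd_o)² + (∂f/∂d_i · δd_i)²) = √(0.0107 + 0.962) = 0.986 cm
f = 16.92 cm.

16.92 ± 0.986 cm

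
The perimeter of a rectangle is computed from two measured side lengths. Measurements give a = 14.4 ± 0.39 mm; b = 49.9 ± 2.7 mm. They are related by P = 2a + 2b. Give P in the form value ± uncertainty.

129 ± 5.46 mm

P is a linear combination, so absolute uncertainties add in quadrature:
  (2·δa)² = 0.608;  (2·δb)² = 29.2
δP = √(29.8) = 5.46 mm
P = 129 mm.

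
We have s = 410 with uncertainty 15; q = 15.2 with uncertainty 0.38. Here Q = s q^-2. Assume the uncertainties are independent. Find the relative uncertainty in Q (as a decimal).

Each factor contributes (exponent × relative error)² to (δQ/Q)²:
  (1·δs/s)² = (1×0.0366)² = 0.00134;  (-2·δq/q)² = (-2×0.0250)² = 0.00250
δQ/Q = √(0.00384) = 0.0620

0.0620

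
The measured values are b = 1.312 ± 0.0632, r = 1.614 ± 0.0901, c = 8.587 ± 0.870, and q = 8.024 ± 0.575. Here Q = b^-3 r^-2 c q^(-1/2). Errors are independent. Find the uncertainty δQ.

Since Q is a product/quotient, work with relative uncertainties:
  (-3·δb/b)² = (-3×0.0482)² = 0.0209;  (-2·δr/r)² = (-2×0.0558)² = 0.0125;  (1·δc/c)² = (1×0.101)² = 0.0103;  (−½·δq/q)² = (-0.5×0.0717)² = 0.00128
δQ/Q = √(0.0449) = 0.212
Q = 0.5153, so δQ = 0.212 × 0.5153 = 0.109.

0.109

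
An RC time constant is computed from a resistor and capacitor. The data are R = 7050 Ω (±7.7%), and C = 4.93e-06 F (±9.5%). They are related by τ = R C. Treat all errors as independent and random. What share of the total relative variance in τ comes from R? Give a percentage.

39.6%

(δτ/τ)² = (1·δR/R)² + (1·δC/C)²
  R term: (1×0.0770)² = 0.00593
  C term: (1×0.0950)² = 0.00903
Total = 0.0150. Share from R = 0.00593/0.0150 = 0.396.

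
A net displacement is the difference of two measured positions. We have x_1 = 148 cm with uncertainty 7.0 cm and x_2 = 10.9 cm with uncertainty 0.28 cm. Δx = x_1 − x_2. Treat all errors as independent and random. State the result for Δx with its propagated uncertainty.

137 ± 7.01 cm

For a sum/difference, combine absolute errors in quadrature:
  (δx_1)² = 49.0;  (δx_2)² = 0.0784
δΔx = √(49.1) = 7.01 cm
Δx = 137 cm.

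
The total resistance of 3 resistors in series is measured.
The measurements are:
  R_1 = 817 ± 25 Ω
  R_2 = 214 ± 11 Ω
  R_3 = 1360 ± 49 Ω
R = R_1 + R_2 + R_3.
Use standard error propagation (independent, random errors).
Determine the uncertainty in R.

For a sum/difference, combine absolute errors in quadrature:
  (δR_1)² = 625;  (δR_2)² = 121;  (δR_3)² = 2400
δR = √(3150) = 56.1 Ω

56.1 Ω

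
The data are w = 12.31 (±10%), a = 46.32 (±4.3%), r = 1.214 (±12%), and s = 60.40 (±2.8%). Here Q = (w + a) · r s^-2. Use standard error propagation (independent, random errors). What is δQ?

Let u = w + a = 58.63. δu = √(δw² + δa²) = √(1.52 + 3.97) = 2.34, so δu/u = 0.0399.
Q is then a monomial in u, r, s:
δQ/Q = √((δu/u)² + (1·δr/r)² + (-2·δs/s)²) = √(0.00159 + 0.0144 + 0.00314) = 0.138
Q = 0.01951, so δQ = 0.138 × 0.01951 = 0.00270.

0.00270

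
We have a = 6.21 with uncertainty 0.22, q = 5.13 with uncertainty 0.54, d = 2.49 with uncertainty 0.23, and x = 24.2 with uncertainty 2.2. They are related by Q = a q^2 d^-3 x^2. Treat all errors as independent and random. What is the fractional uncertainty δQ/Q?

Each factor contributes (exponent × relative error)² to (δQ/Q)²:
  (1·δa/a)² = (1×0.0354)² = 0.00126;  (2·δq/q)² = (2×0.105)² = 0.0443;  (-3·δd/d)² = (-3×0.0924)² = 0.0768;  (2·δx/x)² = (2×0.0909)² = 0.0331
δQ/Q = √(0.155) = 0.394

0.394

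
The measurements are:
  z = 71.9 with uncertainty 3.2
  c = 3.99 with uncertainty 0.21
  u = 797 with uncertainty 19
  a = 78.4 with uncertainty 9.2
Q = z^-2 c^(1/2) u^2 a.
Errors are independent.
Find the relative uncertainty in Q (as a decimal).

Q is a product of powers, so relative uncertainties combine in quadrature:
  (-2·δz/z)² = (-2×0.0445)² = 0.00792;  (½·δc/c)² = (0.5×0.0526)² = 0.000693;  (2·δu/u)² = (2×0.0238)² = 0.00227;  (1·δa/a)² = (1×0.117)² = 0.0138
δQ/Q = √(0.0247) = 0.157

0.157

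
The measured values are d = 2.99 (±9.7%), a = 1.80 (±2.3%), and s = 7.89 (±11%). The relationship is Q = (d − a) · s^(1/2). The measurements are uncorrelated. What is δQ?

0.843

Let u = d − a = 1.19. δu = √(δd² + δa²) = √(0.0841 + 0.00171) = 0.293, so δu/u = 0.246.
Q is then a monomial in u, s:
δQ/Q = √((δu/u)² + (½·δs/s)²) = √(0.0606 + 0.00302) = 0.252
Q = 3.34, so δQ = 0.252 × 3.34 = 0.843.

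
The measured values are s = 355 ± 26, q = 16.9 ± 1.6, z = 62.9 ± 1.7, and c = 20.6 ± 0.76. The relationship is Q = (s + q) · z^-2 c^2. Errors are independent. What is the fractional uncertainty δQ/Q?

0.115

Let u = s + q = 372. δu = √(δs² + δq²) = √(676 + 2.56) = 26.0, so δu/u = 0.0700.
Q is then a monomial in u, z, c:
δQ/Q = √((δu/u)² + (-2·δz/z)² + (2·δc/c)²) = √(0.00491 + 0.00292 + 0.00544) = 0.115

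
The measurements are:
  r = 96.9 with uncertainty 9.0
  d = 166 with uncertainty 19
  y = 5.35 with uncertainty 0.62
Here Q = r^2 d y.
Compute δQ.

Since Q is a product/quotient, work with relative uncertainties:
  (2·δr/r)² = (2×0.0929)² = 0.0345;  (1·δd/d)² = (1×0.114)² = 0.0131;  (1·δy/y)² = (1×0.116)² = 0.0134
δQ/Q = √(0.0610) = 0.247
Q = 8.34e+06, so δQ = 0.247 × 8.34e+06 = 2.06e+06.

2.06e+06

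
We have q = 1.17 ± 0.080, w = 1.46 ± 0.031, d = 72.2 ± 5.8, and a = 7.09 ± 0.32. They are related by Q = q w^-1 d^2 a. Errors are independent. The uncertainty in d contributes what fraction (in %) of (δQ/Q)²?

78.3%

(δQ/Q)² = (1·δq/q)² + (-1·δw/w)² + (2·δd/d)² + (1·δa/a)²
  q term: (1×0.0684)² = 0.00468
  w term: (-1×0.0212)² = 0.000451
  d term: (2×0.0803)² = 0.0258
  a term: (1×0.0451)² = 0.00204
Total = 0.0330. Share from d = 0.0258/0.0330 = 0.783.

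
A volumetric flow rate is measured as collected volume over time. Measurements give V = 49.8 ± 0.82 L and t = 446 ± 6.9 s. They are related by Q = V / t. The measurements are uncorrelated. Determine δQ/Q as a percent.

2.26%

For a monomial Q ∝ V, t^-1, fractional errors add in quadrature:
  (1·δV/V)² = (1×0.0165)² = 0.000271;  (-1·δt/t)² = (-1×0.0155)² = 0.000239
δQ/Q = √(0.000510) = 0.0226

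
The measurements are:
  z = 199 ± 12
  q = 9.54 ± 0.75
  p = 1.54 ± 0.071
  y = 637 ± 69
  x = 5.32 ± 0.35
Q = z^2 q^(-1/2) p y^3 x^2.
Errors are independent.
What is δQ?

Q is a product of powers, so relative uncertainties combine in quadrature:
  (2·δz/z)² = (2×0.0603)² = 0.0145;  (−½·δq/q)² = (-0.5×0.0786)² = 0.00155;  (1·δp/p)² = (1×0.0461)² = 0.00213;  (3·δy/y)² = (3×0.108)² = 0.106;  (2·δx/x)² = (2×0.0658)² = 0.0173
δQ/Q = √(0.141) = 0.376
Q = 1.44e+14, so δQ = 0.376 × 1.44e+14 = 5.43e+13.

5.43e+13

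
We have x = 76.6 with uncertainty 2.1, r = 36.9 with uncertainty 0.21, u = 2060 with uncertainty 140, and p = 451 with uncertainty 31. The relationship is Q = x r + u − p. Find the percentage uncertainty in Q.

Let w = x·r = 2830. δw/w = √((1·δx/x)² + (1·δr/r)²) = √(0.000752 + 3.24e-05) = 0.0280, so δw = 79.1.
Q = w + u − p: δQ = √(δw² + δu² + δp²) = √(6260 + 19600 + 961) = 164
Q = 4440, so δQ/Q = 164/4440 = 0.0369.

3.69%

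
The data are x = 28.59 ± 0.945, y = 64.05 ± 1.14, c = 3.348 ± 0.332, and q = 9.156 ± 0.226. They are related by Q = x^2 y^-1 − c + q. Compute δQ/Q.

0.0518

Let p = x^2·y^-1 = 12.76. δp/p = √((2·δx/x)² + (-1·δy/y)²) = √(0.00437 + 0.000317) = 0.0685, so δp = 0.874.
Q = p − c + q: δQ = √(δp² + δc² + δq²) = √(0.763 + 0.110 + 0.0511) = 0.962
Q = 18.57, so δQ/Q = 0.962/18.57 = 0.0518.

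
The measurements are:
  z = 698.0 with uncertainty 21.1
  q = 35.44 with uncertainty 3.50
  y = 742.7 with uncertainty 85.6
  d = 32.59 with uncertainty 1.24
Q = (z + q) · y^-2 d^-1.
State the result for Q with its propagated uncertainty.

(4.080 ± 0.961) × 10^-5

Let u = z + q = 733.4. δu = √(δz² + δq²) = √(445 + 12.2) = 21.4, so δu/u = 0.0292.
Q is then a monomial in u, y, d:
δQ/Q = √((δu/u)² + (-2·δy/y)² + (-1·δd/d)²) = √(0.000850 + 0.0531 + 0.00145) = 0.235
Q = 4.08e-05, so δQ = 0.235 × 4.08e-05 = 9.61e-06.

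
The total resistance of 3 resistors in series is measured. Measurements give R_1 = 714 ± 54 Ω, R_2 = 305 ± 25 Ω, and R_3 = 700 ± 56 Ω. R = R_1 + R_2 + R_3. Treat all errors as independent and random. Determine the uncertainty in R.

81.7 Ω

Absolute uncertainties add in quadrature for a linear combination:
  (δR_1)² = 2920;  (δR_2)² = 625;  (δR_3)² = 3140
δR = √(6680) = 81.7 Ω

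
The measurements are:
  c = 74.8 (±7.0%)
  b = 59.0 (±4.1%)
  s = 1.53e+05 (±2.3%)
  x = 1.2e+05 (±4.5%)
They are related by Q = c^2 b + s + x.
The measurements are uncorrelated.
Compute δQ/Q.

Let p = c^2·b = 3.3e+05. δp/p = √((2·δc/c)² + (1·δb/b)²) = √(0.0196 + 0.00168) = 0.146, so δp = 48200.
Q = p + s + x: δQ = √(δp² + δs² + δx²) = √(2.32e+09 + 1.24e+07 + 2.92e+07) = 48600
Q = 6.03e+05, so δQ/Q = 48600/6.03e+05 = 0.0806.

0.0806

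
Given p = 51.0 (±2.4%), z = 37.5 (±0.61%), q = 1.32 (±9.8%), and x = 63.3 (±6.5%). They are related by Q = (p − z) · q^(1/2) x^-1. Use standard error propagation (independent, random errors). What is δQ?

0.0301

Let u = p − z = 13.5. δu = √(δp² + δz²) = √(1.50 + 0.0523) = 1.25, so δu/u = 0.0922.
Q is then a monomial in u, q, x:
δQ/Q = √((δu/u)² + (½·δq/q)² + (-1·δx/x)²) = √(0.00851 + 0.00240 + 0.00423) = 0.123
Q = 0.245, so δQ = 0.123 × 0.245 = 0.0301.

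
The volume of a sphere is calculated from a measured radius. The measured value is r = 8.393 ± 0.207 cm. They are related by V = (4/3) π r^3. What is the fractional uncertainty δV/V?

0.0740

Relative error in a monomial: (δV/V)² = Σ (nᵢ · δxᵢ/xᵢ)².
  (3·δr/r)² = (3×0.0247)² = 0.00547
δV/V = √(0.00547) = 0.0740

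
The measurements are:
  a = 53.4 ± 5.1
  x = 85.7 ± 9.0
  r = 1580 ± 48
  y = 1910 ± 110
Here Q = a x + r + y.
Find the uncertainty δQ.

661

Let p = a·x = 4580. δp/p = √((1·δa/a)² + (1·δx/x)²) = √(0.00912 + 0.0110) = 0.142, so δp = 650.
Q = p + r + y: δQ = √(δp² + δr² + δy²) = √(4.22e+05 + 2300 + 12100) = 661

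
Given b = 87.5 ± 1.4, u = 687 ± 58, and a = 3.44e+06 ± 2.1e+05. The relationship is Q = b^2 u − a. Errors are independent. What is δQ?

Let p = b^2·u = 5.26e+06. δp/p = √((2·δb/b)² + (1·δu/u)²) = √(0.00102 + 0.00713) = 0.0903, so δp = 4.75e+05.
Q = p − a: δQ = √(δp² + δa²) = √(2.26e+11 + 4.41e+10) = 5.19e+05

5.19e+05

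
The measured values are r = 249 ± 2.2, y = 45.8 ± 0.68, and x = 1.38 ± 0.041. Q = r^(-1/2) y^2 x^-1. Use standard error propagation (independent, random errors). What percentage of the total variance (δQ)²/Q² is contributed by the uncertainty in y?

(δQ/Q)² = (−½·δr/r)² + (2·δy/y)² + (-1·δx/x)²
  r term: (-0.5×0.00884)² = 1.95e-05
  y term: (2×0.0148)² = 0.000882
  x term: (-1×0.0297)² = 0.000883
Total = 0.00178. Share from y = 0.000882/0.00178 = 0.494.

49.4%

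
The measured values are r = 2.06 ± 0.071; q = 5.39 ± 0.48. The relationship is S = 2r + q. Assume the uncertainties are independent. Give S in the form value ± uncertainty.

S is a linear combination, so absolute uncertainties add in quadrature:
  (2·δr)² = 0.0202;  (δq)² = 0.230
δS = √(0.251) = 0.501
S = 9.51.

9.51 ± 0.501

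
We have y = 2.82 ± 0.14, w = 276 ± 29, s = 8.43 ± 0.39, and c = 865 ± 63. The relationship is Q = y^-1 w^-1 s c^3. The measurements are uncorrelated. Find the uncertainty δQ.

Each factor contributes (exponent × relative error)² to (δQ/Q)²:
  (-1·δy/y)² = (-1×0.0496)² = 0.00246;  (-1·δw/w)² = (-1×0.105)² = 0.0110;  (1·δs/s)² = (1×0.0463)² = 0.00214;  (3·δc/c)² = (3×0.0728)² = 0.0477
δQ/Q = √(0.0634) = 0.252
Q = 7.01e+06, so δQ = 0.252 × 7.01e+06 = 1.76e+06.

1.76e+06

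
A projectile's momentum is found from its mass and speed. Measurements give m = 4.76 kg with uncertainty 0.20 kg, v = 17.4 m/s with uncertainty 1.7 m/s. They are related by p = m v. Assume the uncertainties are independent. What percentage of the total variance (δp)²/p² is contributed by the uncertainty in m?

15.6%

(δp/p)² = (1·δm/m)² + (1·δv/v)²
  m term: (1×0.0420)² = 0.00177
  v term: (1×0.0977)² = 0.00955
Total = 0.0113. Share from m = 0.00177/0.0113 = 0.156.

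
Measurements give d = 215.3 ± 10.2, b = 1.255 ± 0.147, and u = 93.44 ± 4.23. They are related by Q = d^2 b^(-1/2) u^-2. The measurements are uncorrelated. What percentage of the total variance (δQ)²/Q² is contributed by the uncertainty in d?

43.6%

(δQ/Q)² = (2·δd/d)² + (−½·δb/b)² + (-2·δu/u)²
  d term: (2×0.0474)² = 0.00898
  b term: (-0.5×0.117)² = 0.00343
  u term: (-2×0.0453)² = 0.00820
Total = 0.0206. Share from d = 0.00898/0.0206 = 0.436.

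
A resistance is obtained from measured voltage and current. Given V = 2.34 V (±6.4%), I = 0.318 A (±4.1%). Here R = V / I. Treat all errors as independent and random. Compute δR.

0.559 Ω

R is a product of powers, so relative uncertainties combine in quadrature:
  (1·δV/V)² = (1×0.0640)² = 0.00410;  (-1·δI/I)² = (-1×0.0410)² = 0.00168
δR/R = √(0.00578) = 0.0760
R = 7.36 Ω, so δR = 0.0760 × 7.36 = 0.559 Ω.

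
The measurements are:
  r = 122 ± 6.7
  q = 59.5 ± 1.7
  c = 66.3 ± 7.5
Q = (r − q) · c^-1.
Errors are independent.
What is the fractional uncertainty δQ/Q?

0.158

Let u = r − q = 62.5. δu = √(δr² + δq²) = √(44.9 + 2.89) = 6.91, so δu/u = 0.111.
Q is then a monomial in u, c:
δQ/Q = √((δu/u)² + (-1·δc/c)²) = √(0.0122 + 0.0128) = 0.158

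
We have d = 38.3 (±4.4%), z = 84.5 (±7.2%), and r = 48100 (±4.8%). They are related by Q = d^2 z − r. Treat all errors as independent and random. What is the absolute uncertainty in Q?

Let p = d^2·z = 1.24e+05. δp/p = √((2·δd/d)² + (1·δz/z)²) = √(0.00774 + 0.00518) = 0.114, so δp = 14100.
Q = p − r: δQ = √(δp² + δr²) = √(1.99e+08 + 5.33e+06) = 14300

14300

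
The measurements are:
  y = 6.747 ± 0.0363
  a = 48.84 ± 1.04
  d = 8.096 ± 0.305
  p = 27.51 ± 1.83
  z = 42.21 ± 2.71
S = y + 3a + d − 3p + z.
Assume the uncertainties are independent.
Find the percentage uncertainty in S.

5.68%

Sums and differences: (δS)² = Σ (cᵢ δxᵢ)².
  (δy)² = 0.00132;  (3·δa)² = 9.73;  (δd)² = 0.0930;  (3·δp)² = 30.1;  (δz)² = 7.34
δS = √(47.3) = 6.88
S = 121.0, so δS/S = 6.88/121.0 = 0.0568.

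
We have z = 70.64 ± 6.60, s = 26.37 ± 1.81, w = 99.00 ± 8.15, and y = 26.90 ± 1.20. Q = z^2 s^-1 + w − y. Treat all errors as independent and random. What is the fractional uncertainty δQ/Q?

Let p = z^2·s^-1 = 189.2. δp/p = √((2·δz/z)² + (-1·δs/s)²) = √(0.0349 + 0.00471) = 0.199, so δp = 37.7.
Q = p + w − y: δQ = √(δp² + δw² + δy²) = √(1420 + 66.4 + 1.44) = 38.6
Q = 261.3, so δQ/Q = 38.6/261.3 = 0.148.

0.148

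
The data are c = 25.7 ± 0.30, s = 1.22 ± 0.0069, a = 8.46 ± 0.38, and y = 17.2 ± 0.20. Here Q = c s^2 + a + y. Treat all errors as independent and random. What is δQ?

0.756

Let p = c·s^2 = 38.3. δp/p = √((1·δc/c)² + (2·δs/s)²) = √(0.000136 + 0.000128) = 0.0163, so δp = 0.622.
Q = p + a + y: δQ = √(δp² + δa² + δy²) = √(0.387 + 0.144 + 0.0400) = 0.756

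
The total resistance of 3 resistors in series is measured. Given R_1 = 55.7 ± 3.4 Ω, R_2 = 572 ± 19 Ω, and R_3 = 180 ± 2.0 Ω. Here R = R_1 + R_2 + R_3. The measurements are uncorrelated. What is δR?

For a sum/difference, combine absolute errors in quadrature:
  (δR_1)² = 11.6;  (δR_2)² = 361;  (δR_3)² = 4.00
δR = √(377) = 19.4 Ω

19.4 Ω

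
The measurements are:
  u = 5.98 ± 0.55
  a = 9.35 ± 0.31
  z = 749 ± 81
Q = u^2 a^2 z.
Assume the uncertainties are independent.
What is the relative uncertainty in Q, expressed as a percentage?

For a monomial Q ∝ u^2, a^2, z, fractional errors add in quadrature:
  (2·δu/u)² = (2×0.0920)² = 0.0338;  (2·δa/a)² = (2×0.0332)² = 0.00440;  (1·δz/z)² = (1×0.108)² = 0.0117
δQ/Q = √(0.0499) = 0.223

22.3%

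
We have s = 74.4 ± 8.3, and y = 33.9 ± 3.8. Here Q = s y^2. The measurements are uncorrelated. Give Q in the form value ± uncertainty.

85500 ± 21400

Since Q is a product/quotient, work with relative uncertainties:
  (1·δs/s)² = (1×0.112)² = 0.0124;  (2·δy/y)² = (2×0.112)² = 0.0503
δQ/Q = √(0.0627) = 0.250
Q = 85500, so δQ = 0.250 × 85500 = 21400.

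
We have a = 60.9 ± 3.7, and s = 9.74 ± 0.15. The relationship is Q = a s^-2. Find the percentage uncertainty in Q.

Each factor contributes (exponent × relative error)² to (δQ/Q)²:
  (1·δa/a)² = (1×0.0608)² = 0.00369;  (-2·δs/s)² = (-2×0.0154)² = 0.000949
δQ/Q = √(0.00464) = 0.0681

6.81%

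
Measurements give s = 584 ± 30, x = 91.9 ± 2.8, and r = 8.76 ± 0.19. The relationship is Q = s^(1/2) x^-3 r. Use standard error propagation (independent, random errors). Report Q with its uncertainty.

For a monomial Q ∝ s^(1/2), x^-3, r, fractional errors add in quadrature:
  (½·δs/s)² = (0.5×0.0514)² = 0.000660;  (-3·δx/x)² = (-3×0.0305)² = 0.00835;  (1·δr/r)² = (1×0.0217)² = 0.000470
δQ/Q = √(0.00948) = 0.0974
Q = 0.000273, so δQ = 0.0974 × 0.000273 = 2.66e-05.

(2.73 ± 0.266) × 10^-4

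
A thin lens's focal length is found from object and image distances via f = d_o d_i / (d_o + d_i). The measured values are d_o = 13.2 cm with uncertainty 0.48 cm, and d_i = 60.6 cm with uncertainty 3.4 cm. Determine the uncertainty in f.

∂f/∂d_o = (d_i/(d_o+d_i))² = 0.674;  ∂f/∂d_i = (d_o/(d_o+d_i))² = 0.0320
δf = √((∂f/∂d_o · δd_o)² + (∂f/∂d_i · δd_i)²) = √(0.105 + 0.0118) = 0.341 cm

0.341 cm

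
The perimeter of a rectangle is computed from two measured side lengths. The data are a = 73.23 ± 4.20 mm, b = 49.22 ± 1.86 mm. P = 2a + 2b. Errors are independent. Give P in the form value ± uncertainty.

For a sum/difference, combine absolute errors in quadrature:
  (2·δa)² = 70.6;  (2·δb)² = 13.8
δP = √(84.4) = 9.19 mm
P = 244.9 mm.

244.9 ± 9.19 mm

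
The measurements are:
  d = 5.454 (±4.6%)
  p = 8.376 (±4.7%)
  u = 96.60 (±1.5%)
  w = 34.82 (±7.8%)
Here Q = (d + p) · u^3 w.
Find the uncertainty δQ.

4.17e+07

Let h = d + p = 13.83. δh = √(δd² + δp²) = √(0.0629 + 0.155) = 0.467, so δh/h = 0.0338.
Q is then a monomial in h, u, w:
δQ/Q = √((δh/h)² + (3·δu/u)² + (1·δw/w)²) = √(0.00114 + 0.00202 + 0.00608) = 0.0962
Q = 4.341e+08, so δQ = 0.0962 × 4.341e+08 = 4.17e+07.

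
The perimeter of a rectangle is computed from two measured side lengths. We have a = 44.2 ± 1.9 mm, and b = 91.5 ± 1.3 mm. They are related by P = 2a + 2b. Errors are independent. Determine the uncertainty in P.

Sums and differences: (δP)² = Σ (cᵢ δxᵢ)².
  (2·δa)² = 14.4;  (2·δb)² = 6.76
δP = √(21.2) = 4.60 mm

4.60 mm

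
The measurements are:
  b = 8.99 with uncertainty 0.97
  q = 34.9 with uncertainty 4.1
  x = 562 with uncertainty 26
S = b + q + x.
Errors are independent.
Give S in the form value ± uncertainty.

Each term contributes (cᵢ δxᵢ)² to (δS)²:
  (δb)² = 0.941;  (δq)² = 16.8;  (δx)² = 676
δS = √(694) = 26.3
S = 606.

606 ± 26.3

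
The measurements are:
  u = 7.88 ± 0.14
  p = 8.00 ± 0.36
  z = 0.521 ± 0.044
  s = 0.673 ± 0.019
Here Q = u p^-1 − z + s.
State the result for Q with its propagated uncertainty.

1.14 ± 0.0676

Let w = u·p^-1 = 0.985. δw/w = √((1·δu/u)² + (-1·δp/p)²) = √(0.000316 + 0.00202) = 0.0484, so δw = 0.0477.
Q = w − z + s: δQ = √(δw² + δz² + δs²) = √(0.00227 + 0.00194 + 0.000361) = 0.0676
Q = 1.14.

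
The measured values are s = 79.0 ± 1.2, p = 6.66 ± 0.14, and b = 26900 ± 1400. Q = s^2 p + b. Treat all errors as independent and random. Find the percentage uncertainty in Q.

3.04%

Let w = s^2·p = 41600. δw/w = √((2·δs/s)² + (1·δp/p)²) = √(0.000923 + 0.000442) = 0.0369, so δw = 1540.
Q = w + b: δQ = √(δw² + δb²) = √(2.36e+06 + 1.96e+06) = 2080
Q = 68500, so δQ/Q = 2080/68500 = 0.0304.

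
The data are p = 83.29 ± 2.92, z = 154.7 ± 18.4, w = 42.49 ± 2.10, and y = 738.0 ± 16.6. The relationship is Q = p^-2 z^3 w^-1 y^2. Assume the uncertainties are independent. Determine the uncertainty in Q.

Q is a product of powers, so relative uncertainties combine in quadrature:
  (-2·δp/p)² = (-2×0.0351)² = 0.00492;  (3·δz/z)² = (3×0.119)² = 0.127;  (-1·δw/w)² = (-1×0.0494)² = 0.00244;  (2·δy/y)² = (2×0.0225)² = 0.00202
δQ/Q = √(0.137) = 0.370
Q = 6.841e+06, so δQ = 0.370 × 6.841e+06 = 2.53e+06.

2.53e+06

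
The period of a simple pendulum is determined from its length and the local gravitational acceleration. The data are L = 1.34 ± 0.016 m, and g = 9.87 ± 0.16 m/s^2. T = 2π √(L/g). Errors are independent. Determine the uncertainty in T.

0.0233 s

Relative error in a monomial: (δT/T)² = Σ (nᵢ · δxᵢ/xᵢ)².
  (½·δL/L)² = (0.5×0.0119)² = 3.56e-05;  (−½·δg/g)² = (-0.5×0.0162)² = 6.57e-05
δT/T = √(0.000101) = 0.0101
T = 2.32 s, so δT = 0.0101 × 2.32 = 0.0233 s.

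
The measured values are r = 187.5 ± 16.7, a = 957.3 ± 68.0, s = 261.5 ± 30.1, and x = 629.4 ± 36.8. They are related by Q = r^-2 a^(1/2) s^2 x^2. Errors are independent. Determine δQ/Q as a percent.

Products/powers → add relative errors in quadrature, weighted by exponent:
  (-2·δr/r)² = (-2×0.0891)² = 0.0317;  (½·δa/a)² = (0.5×0.0710)² = 0.00126;  (2·δs/s)² = (2×0.115)² = 0.0530;  (2·δx/x)² = (2×0.0585)² = 0.0137
δQ/Q = √(0.0997) = 0.316

31.6%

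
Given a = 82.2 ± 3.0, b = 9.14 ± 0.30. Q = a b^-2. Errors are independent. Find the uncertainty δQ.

Each factor contributes (exponent × relative error)² to (δQ/Q)²:
  (1·δa/a)² = (1×0.0365)² = 0.00133;  (-2·δb/b)² = (-2×0.0328)² = 0.00431
δQ/Q = √(0.00564) = 0.0751
Q = 0.984, so δQ = 0.0751 × 0.984 = 0.0739.

0.0739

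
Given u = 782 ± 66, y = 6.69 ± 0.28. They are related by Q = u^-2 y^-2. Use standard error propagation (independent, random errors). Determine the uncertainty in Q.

Relative error in a monomial: (δQ/Q)² = Σ (nᵢ · δxᵢ/xᵢ)².
  (-2·δu/u)² = (-2×0.0844)² = 0.0285;  (-2·δy/y)² = (-2×0.0419)² = 0.00701
δQ/Q = √(0.0355) = 0.188
Q = 3.65e-08, so δQ = 0.188 × 3.65e-08 = 6.88e-09.

6.88e-09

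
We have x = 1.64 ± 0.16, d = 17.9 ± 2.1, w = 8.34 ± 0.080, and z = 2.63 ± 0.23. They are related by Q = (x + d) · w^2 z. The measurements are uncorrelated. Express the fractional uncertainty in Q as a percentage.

Let u = x + d = 19.5. δu = √(δx² + δd²) = √(0.0256 + 4.41) = 2.11, so δu/u = 0.108.
Q is then a monomial in u, w, z:
δQ/Q = √((δu/u)² + (2·δw/w)² + (1·δz/z)²) = √(0.0116 + 0.000368 + 0.00765) = 0.140

14.0%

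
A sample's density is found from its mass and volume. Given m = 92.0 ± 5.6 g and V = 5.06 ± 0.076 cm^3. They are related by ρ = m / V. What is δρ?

1.14 g/cm^3

For a monomial ρ ∝ m, V^-1, fractional errors add in quadrature:
  (1·δm/m)² = (1×0.0609)² = 0.00371;  (-1·δV/V)² = (-1×0.0150)² = 0.000226
δρ/ρ = √(0.00393) = 0.0627
ρ = 18.2 g/cm^3, so δρ = 0.0627 × 18.2 = 1.14 g/cm^3.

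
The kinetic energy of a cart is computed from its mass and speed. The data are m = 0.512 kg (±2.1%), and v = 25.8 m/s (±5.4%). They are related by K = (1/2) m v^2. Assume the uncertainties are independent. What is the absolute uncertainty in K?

18.7 J

Since K is a product/quotient, work with relative uncertainties:
  (1·δm/m)² = (1×0.0210)² = 0.000441;  (2·δv/v)² = (2×0.0540)² = 0.0117
δK/K = √(0.0121) = 0.110
K = 170 J, so δK = 0.110 × 170 = 18.7 J.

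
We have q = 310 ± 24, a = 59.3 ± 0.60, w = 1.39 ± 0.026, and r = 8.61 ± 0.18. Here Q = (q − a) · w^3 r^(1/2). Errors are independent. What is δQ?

Let u = q − a = 251. δu = √(δq² + δa²) = √(576 + 0.360) = 24.0, so δu/u = 0.0958.
Q is then a monomial in u, w, r:
δQ/Q = √((δu/u)² + (3·δw/w)² + (½·δr/r)²) = √(0.00917 + 0.00315 + 0.000109) = 0.111
Q = 1980, so δQ = 0.111 × 1980 = 220.

220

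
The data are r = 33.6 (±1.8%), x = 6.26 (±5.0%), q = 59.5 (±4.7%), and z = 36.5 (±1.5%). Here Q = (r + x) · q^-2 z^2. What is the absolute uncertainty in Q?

Let u = r + x = 39.9. δu = √(δr² + δx²) = √(0.366 + 0.0980) = 0.681, so δu/u = 0.0171.
Q is then a monomial in u, q, z:
δQ/Q = √((δu/u)² + (-2·δq/q)² + (2·δz/z)²) = √(0.000292 + 0.00884 + 0.000900) = 0.100
Q = 15.0, so δQ = 0.100 × 15.0 = 1.50.

1.50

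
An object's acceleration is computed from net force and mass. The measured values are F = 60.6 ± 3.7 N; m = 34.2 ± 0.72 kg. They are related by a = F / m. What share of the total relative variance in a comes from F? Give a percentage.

89.4%

(δa/a)² = (1·δF/F)² + (-1·δm/m)²
  F term: (1×0.0611)² = 0.00373
  m term: (-1×0.0211)² = 0.000443
Total = 0.00417. Share from F = 0.00373/0.00417 = 0.894.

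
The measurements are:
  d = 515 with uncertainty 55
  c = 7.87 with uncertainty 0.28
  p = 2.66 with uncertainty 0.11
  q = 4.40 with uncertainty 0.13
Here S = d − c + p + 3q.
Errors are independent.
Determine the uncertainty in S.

S is a linear combination, so absolute uncertainties add in quadrature:
  (δd)² = 3020;  (δc)² = 0.0784;  (δp)² = 0.0121;  (3·δq)² = 0.152
δS = √(3030) = 55.0

55.0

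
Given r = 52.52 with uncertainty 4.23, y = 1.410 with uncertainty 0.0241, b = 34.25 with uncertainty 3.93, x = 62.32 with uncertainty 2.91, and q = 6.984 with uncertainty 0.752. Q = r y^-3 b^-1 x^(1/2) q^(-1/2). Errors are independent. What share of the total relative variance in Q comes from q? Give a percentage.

11.3%

(δQ/Q)² = (1·δr/r)² + (-3·δy/y)² + (-1·δb/b)² + (½·δx/x)² + (−½·δq/q)²
  r term: (1×0.0805)² = 0.00649
  y term: (-3×0.0171)² = 0.00263
  b term: (-1×0.115)² = 0.0132
  x term: (0.5×0.0467)² = 0.000545
  q term: (-0.5×0.108)² = 0.00290
Total = 0.0257. Share from q = 0.00290/0.0257 = 0.113.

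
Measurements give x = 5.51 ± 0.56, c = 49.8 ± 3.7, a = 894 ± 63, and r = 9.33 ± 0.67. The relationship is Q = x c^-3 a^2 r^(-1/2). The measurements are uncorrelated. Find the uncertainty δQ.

3.33

Q is a product of powers, so relative uncertainties combine in quadrature:
  (1·δx/x)² = (1×0.102)² = 0.0103;  (-3·δc/c)² = (-3×0.0743)² = 0.0497;  (2·δa/a)² = (2×0.0705)² = 0.0199;  (−½·δr/r)² = (-0.5×0.0718)² = 0.00129
δQ/Q = √(0.0812) = 0.285
Q = 11.7, so δQ = 0.285 × 11.7 = 3.33.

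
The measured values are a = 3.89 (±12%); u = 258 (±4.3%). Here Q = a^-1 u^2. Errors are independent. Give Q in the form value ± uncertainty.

Relative error in a monomial: (δQ/Q)² = Σ (nᵢ · δxᵢ/xᵢ)².
  (-1·δa/a)² = (-1×0.120)² = 0.0144;  (2·δu/u)² = (2×0.0430)² = 0.00740
δQ/Q = √(0.0218) = 0.148
Q = 17100, so δQ = 0.148 × 17100 = 2530.

17100 ± 2530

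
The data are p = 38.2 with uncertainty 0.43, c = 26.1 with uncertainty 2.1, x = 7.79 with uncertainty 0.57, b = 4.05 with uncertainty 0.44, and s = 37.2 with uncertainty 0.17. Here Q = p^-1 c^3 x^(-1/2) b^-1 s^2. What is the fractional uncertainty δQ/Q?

Q is a product of powers, so relative uncertainties combine in quadrature:
  (-1·δp/p)² = (-1×0.0113)² = 0.000127;  (3·δc/c)² = (3×0.0805)² = 0.0583;  (−½·δx/x)² = (-0.5×0.0732)² = 0.00134;  (-1·δb/b)² = (-1×0.109)² = 0.0118;  (2·δs/s)² = (2×0.00457)² = 8.35e-05
δQ/Q = √(0.0716) = 0.268

0.268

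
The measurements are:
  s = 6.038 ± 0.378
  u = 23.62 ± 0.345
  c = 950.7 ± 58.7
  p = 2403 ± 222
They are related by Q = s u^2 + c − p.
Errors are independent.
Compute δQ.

327

Let w = s·u^2 = 3369. δw/w = √((1·δs/s)² + (2·δu/u)²) = √(0.00392 + 0.000853) = 0.0691, so δw = 233.
Q = w + c − p: δQ = √(δw² + δc² + δp²) = √(54200 + 3450 + 49300) = 327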